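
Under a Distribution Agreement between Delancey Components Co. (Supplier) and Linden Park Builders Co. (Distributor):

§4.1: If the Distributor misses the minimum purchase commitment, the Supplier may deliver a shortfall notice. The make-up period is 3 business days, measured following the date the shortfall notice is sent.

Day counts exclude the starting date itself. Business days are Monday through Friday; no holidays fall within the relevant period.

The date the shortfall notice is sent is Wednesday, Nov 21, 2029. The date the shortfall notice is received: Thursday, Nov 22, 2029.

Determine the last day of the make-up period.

Nov 26, 2029

From Wednesday, Nov 21, 2029, 3 business days (Nov 22, Nov 23, Nov 26, skipping weekends) brings us to Monday, Nov 26, 2029, which is the last day of the make-up period.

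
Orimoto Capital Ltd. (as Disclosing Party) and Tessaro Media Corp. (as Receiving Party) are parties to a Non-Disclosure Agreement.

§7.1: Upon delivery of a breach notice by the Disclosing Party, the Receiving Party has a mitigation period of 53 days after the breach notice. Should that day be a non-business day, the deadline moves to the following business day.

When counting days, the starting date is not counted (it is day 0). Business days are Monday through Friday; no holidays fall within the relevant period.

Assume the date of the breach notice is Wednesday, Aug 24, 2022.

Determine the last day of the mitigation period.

Oct 17, 2022

The last day of the mitigation period: Aug 24, 2022 + 53 days = Oct 16, 2022. That falls on a Sunday, so it rolls to the next business day, Monday, Oct 17, 2022.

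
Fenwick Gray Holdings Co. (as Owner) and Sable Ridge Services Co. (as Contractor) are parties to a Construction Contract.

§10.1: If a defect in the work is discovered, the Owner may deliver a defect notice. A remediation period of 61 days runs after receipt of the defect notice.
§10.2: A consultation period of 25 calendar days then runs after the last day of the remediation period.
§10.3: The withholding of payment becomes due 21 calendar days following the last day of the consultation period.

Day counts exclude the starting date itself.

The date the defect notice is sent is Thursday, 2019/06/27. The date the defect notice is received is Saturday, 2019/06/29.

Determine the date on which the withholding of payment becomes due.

The last day of the remediation period: 2019/06/29 + 61 days = 2019/08/29.
Adding 25 calendar days to 2019/08/29 gives 2019/09/23, which is the last day of the consultation period.
The date on which the withholding of payment becomes due: 21 calendar days after 2019/09/23 is 2019/10/14.

2019/10/14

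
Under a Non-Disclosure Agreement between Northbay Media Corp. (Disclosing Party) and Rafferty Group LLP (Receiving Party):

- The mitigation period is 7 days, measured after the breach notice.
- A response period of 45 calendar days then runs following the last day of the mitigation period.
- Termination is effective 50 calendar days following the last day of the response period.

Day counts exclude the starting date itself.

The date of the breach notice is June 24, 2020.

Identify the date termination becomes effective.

The last day of the mitigation period: June 24, 2020 + 7 days = July 1, 2020.
The last day of the response period: 45 calendar days after July 1, 2020 is August 15, 2020.
Adding 50 calendar days to August 15, 2020 gives October 4, 2020, which is the date termination becomes effective.

October 4, 2020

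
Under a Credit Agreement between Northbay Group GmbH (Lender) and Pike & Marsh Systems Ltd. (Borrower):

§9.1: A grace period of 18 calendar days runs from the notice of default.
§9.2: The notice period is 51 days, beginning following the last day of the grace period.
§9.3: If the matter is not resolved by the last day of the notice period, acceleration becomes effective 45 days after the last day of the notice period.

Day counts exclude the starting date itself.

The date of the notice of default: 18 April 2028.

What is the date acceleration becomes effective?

10 August 2028

Adding 18 calendar days to 18 April 2028 gives 6 May 2028, which is the last day of the grace period.
Adding 51 calendar days to 6 May 2028 gives 26 June 2028, which is the last day of the notice period.
Adding 45 calendar days to 26 June 2028 gives 10 August 2028, which is the date acceleration becomes effective.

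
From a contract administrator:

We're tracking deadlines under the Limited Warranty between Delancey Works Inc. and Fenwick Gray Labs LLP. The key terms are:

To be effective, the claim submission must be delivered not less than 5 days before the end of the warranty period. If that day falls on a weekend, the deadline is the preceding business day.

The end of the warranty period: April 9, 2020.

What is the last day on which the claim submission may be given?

April 3, 2020

Counting back 5 calendar days from April 9, 2020 gives April 4, 2020. That is a Saturday, so the deadline moves back to Friday, April 3, 2020.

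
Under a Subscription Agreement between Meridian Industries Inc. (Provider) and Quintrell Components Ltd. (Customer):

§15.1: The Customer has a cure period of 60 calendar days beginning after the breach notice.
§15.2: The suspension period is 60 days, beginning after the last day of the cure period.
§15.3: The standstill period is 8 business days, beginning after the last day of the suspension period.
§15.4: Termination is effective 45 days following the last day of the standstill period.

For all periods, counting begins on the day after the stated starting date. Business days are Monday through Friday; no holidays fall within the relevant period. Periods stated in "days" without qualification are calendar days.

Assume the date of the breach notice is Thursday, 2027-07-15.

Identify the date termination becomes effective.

The last day of the cure period: 2027-07-15 + 60 days = 2027-09-13.
The last day of the suspension period: 60 calendar days after 2027-09-13 is 2027-11-12.
From Friday, 2027-11-12, 8 business days (Nov 15, Nov 16, Nov 17, Nov 18, Nov 19, Nov 22, Nov 23, Nov 24, skipping weekends) brings us to Wednesday, 2027-11-24, which is the last day of the standstill period.
The date termination becomes effective: 45 calendar days after 2027-11-24 is 2028-01-08.

2028-01-08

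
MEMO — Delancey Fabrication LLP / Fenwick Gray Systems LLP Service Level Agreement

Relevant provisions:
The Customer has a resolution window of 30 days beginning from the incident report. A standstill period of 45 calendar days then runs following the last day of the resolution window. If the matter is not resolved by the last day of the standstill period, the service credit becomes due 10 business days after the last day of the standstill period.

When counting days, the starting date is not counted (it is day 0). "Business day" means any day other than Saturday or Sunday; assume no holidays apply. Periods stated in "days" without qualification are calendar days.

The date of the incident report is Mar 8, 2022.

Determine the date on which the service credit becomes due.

Jun 3, 2022

Adding 30 calendar days to Mar 8, 2022 gives Apr 7, 2022, which is the last day of the resolution window.
The last day of the standstill period: Apr 7, 2022 + 45 days = May 22, 2022.
From Sunday, May 22, 2022, 10 business days (May 23, May 24, May 25, May 26, May 27, May 30, May 31, Jun 1, Jun 2, Jun 3, skipping weekends) brings us to Friday, Jun 3, 2022, which is the date on which the service credit becomes due.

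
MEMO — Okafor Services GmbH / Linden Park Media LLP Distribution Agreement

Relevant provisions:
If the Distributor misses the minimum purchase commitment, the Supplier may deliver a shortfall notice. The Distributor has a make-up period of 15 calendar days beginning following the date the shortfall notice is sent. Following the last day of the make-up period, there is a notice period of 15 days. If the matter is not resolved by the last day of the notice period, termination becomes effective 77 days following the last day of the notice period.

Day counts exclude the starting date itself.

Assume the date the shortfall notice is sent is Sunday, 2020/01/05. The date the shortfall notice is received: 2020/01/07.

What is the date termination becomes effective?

The last day of the make-up period: 15 calendar days after 2020/01/05 is 2020/01/20.
Adding 15 calendar days to 2020/01/20 gives 2020/02/04, which is the last day of the notice period.
The date termination becomes effective: 77 calendar days after 2020/02/04 is 2020/04/21.

2020/04/21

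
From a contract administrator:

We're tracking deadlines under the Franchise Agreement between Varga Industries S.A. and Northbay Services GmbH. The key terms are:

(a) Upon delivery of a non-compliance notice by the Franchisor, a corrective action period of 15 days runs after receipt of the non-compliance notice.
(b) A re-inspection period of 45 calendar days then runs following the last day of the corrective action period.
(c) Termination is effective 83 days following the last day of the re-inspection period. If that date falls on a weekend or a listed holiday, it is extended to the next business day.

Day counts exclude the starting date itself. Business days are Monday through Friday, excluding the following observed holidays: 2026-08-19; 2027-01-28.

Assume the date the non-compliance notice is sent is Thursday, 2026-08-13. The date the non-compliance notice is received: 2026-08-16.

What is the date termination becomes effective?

2027-01-06

The last day of the corrective action period: 15 calendar days after 2026-08-16 is 2026-08-31.
Adding 45 calendar days to 2026-08-31 gives 2026-10-15, which is the last day of the re-inspection period.
The date termination becomes effective: 83 calendar days after 2026-10-15 is 2027-01-06. 2027-01-06 is a Wednesday and is not a listed holiday, so no roll-forward applies.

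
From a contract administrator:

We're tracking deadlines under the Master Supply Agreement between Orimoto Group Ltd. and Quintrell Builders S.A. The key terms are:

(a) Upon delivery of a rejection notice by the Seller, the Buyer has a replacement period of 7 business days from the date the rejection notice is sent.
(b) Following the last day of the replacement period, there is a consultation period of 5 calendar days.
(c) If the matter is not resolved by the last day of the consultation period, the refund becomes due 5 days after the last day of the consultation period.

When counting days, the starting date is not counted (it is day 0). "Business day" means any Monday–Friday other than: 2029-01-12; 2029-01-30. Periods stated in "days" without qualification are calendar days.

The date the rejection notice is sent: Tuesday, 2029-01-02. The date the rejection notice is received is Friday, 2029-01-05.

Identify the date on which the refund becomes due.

2029-01-21

From Tuesday, 2029-01-02, 7 business days (Jan 3, Jan 4, Jan 5, Jan 8, Jan 9, Jan 10, Jan 11, skipping weekends) brings us to Thursday, 2029-01-11, which is the last day of the replacement period.
The last day of the consultation period: 2029-01-11 + 5 days = 2029-01-16.
Adding 5 calendar days to 2029-01-16 gives 2029-01-21, which is the date on which the refund becomes due.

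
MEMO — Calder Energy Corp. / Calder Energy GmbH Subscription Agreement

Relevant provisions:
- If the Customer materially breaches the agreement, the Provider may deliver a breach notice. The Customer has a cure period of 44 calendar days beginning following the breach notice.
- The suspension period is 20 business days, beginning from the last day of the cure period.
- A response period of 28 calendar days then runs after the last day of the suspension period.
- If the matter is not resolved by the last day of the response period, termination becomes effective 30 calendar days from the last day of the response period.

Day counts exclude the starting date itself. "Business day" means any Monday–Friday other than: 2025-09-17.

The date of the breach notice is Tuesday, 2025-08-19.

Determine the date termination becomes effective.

The last day of the cure period: 2025-08-19 + 44 days = 2025-10-02.
From Thursday, 2025-10-02, 20 business days (Oct 3, Oct 6, Oct 7, Oct 8, …, Oct 28, Oct 29, Oct 30, skipping weekends) brings us to Thursday, 2025-10-30, which is the last day of the suspension period.
The last day of the response period: 28 calendar days after 2025-10-30 is 2025-11-27.
The date termination becomes effective: 2025-11-27 + 30 days = 2025-12-27.

2025-12-27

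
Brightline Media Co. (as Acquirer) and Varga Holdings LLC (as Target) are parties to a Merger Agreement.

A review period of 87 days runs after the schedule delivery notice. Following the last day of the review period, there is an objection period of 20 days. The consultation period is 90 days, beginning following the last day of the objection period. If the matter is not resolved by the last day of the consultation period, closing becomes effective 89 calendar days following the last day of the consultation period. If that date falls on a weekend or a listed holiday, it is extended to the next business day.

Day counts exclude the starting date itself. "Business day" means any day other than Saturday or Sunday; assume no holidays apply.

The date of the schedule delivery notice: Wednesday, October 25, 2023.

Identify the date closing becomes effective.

The last day of the review period: 87 calendar days after October 25, 2023 is January 20, 2024.
The last day of the objection period: 20 calendar days after January 20, 2024 is February 9, 2024.
The last day of the consultation period: February 9, 2024 + 90 days = May 9, 2024.
The date closing becomes effective: May 9, 2024 + 89 days = August 6, 2024. August 6, 2024 is a Tuesday, so no roll-forward applies.

August 6, 2024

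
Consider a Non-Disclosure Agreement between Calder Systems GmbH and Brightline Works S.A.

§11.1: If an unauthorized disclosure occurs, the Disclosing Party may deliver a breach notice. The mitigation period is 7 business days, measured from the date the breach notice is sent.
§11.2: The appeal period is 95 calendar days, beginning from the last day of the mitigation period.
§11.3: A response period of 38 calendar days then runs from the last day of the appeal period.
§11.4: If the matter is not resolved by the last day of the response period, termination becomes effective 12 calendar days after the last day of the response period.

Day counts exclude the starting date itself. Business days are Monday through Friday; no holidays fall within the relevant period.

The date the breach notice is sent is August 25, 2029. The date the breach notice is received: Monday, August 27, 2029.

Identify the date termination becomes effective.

January 27, 2030

The last day of the mitigation period: 7 business days after Saturday, August 25, 2029, skipping weekends — Aug 27, Aug 28, Aug 29, Aug 30, Aug 31, Sep 3, Sep 4 — lands on Tuesday, September 4, 2029.
The last day of the appeal period: September 4, 2029 + 95 days = December 8, 2029.
The last day of the response period: December 8, 2029 + 38 days = January 15, 2030.
The date termination becomes effective: January 15, 2030 + 12 days = January 27, 2030.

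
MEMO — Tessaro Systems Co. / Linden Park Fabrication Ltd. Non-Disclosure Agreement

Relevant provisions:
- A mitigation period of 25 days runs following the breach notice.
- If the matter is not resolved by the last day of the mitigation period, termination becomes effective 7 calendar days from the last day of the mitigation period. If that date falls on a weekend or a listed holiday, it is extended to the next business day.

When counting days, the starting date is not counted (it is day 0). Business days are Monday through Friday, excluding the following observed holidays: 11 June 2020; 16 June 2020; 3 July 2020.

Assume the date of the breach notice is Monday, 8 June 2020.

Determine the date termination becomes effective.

10 July 2020

The last day of the mitigation period: 8 June 2020 + 25 days = 3 July 2020.
The date termination becomes effective: 7 calendar days after 3 July 2020 is 10 July 2020. 10 July 2020 is a Friday and is not a listed holiday, so no roll-forward applies.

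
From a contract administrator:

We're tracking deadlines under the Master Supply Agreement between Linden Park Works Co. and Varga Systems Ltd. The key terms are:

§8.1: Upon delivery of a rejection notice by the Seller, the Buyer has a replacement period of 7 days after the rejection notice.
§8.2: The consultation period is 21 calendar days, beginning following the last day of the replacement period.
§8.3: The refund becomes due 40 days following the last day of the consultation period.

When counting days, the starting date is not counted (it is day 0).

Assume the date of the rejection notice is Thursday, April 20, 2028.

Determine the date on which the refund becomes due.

The last day of the replacement period: April 20, 2028 + 7 days = April 27, 2028.
Adding 21 calendar days to April 27, 2028 gives May 18, 2028, which is the last day of the consultation period.
Adding 40 calendar days to May 18, 2028 gives June 27, 2028, which is the date on which the refund becomes due.

June 27, 2028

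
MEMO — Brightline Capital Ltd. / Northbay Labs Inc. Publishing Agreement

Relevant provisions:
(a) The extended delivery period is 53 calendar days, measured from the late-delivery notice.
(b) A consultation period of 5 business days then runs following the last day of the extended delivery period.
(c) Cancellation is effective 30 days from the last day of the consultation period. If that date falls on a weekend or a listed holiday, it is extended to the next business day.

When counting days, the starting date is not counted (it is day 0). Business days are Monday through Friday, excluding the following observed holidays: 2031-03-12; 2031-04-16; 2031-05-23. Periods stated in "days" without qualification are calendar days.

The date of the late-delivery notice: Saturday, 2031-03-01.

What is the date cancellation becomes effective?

2031-05-30

Adding 53 calendar days to 2031-03-01 gives 2031-04-23, which is the last day of the extended delivery period.
The last day of the consultation period: 5 business days after Wednesday, 2031-04-23, skipping weekends — Apr 24, Apr 25, Apr 28, Apr 29, Apr 30 — lands on Wednesday, 2031-04-30.
The date cancellation becomes effective: 30 calendar days after 2031-04-30 is 2031-05-30. 2031-05-30 is a Friday and is not a listed holiday, so no roll-forward applies.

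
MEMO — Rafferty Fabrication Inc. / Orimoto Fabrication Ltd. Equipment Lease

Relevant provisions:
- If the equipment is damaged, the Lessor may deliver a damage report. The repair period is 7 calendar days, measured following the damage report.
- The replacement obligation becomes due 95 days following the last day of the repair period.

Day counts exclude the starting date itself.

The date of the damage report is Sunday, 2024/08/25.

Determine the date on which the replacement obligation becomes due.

2024/12/05

The last day of the repair period: 2024/08/25 + 7 days = 2024/09/01.
Adding 95 calendar days to 2024/09/01 gives 2024/12/05, which is the date on which the replacement obligation becomes due.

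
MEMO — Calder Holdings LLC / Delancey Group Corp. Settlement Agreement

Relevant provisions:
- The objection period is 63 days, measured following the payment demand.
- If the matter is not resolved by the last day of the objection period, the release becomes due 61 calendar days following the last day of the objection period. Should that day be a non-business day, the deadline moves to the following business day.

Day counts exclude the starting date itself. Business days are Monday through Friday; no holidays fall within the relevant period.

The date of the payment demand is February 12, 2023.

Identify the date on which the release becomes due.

Adding 63 calendar days to February 12, 2023 gives April 16, 2023, which is the last day of the objection period.
Adding 61 calendar days to April 16, 2023 gives June 16, 2023, which is the date on which the release becomes due. June 16, 2023 is a Friday, so no roll-forward applies.

June 16, 2023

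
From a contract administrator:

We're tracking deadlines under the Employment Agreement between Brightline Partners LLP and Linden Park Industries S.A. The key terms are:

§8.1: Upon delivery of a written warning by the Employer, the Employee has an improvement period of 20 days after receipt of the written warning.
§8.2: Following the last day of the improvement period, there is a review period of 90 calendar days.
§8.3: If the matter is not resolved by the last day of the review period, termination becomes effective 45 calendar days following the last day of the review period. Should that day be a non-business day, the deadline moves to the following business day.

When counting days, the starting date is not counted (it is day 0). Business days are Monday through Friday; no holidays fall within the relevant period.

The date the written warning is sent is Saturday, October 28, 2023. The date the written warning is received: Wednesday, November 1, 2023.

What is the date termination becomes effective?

April 4, 2024

The last day of the improvement period: 20 calendar days after November 1, 2023 is November 21, 2023.
Adding 90 calendar days to November 21, 2023 gives February 19, 2024, which is the last day of the review period.
The date termination becomes effective: 45 calendar days after February 19, 2024 is April 4, 2024. April 4, 2024 is a Thursday, so no roll-forward applies.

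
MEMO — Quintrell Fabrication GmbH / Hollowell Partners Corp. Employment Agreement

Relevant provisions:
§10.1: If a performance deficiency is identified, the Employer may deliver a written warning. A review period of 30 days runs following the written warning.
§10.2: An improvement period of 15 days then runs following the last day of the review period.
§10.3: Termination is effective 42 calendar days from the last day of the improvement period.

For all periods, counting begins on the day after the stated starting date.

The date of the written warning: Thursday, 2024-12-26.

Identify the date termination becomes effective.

The last day of the review period: 2024-12-26 + 30 days = 2025-01-25.
The last day of the improvement period: 2025-01-25 + 15 days = 2025-02-09.
Adding 42 calendar days to 2025-02-09 gives 2025-03-23, which is the date termination becomes effective.

2025-03-23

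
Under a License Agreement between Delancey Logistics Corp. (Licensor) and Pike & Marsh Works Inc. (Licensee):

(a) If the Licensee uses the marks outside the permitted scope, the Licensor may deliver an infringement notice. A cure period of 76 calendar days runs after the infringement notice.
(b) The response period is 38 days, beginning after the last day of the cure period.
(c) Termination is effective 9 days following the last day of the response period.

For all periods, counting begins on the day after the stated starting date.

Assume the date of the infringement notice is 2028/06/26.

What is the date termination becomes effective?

2028/10/27

The last day of the cure period: 2028/06/26 + 76 days = 2028/09/10.
Adding 38 calendar days to 2028/09/10 gives 2028/10/18, which is the last day of the response period.
The date termination becomes effective: 2028/10/18 + 9 days = 2028/10/27.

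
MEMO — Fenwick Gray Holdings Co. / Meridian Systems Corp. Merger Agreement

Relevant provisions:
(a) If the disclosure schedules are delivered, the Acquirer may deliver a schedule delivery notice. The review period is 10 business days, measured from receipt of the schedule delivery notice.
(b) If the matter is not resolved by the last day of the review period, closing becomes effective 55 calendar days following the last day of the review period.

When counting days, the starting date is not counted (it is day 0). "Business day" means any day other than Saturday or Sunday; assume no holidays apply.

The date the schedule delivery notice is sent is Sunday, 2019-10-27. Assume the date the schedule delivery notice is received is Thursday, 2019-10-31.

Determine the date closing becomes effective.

2020-01-08

From Thursday, 2019-10-31, 10 business days (Nov 1, Nov 4, Nov 5, Nov 6, Nov 7, Nov 8, Nov 11, Nov 12, Nov 13, Nov 14, skipping weekends) brings us to Thursday, 2019-11-14, which is the last day of the review period.
The date closing becomes effective: 2019-11-14 + 55 days = 2020-01-08.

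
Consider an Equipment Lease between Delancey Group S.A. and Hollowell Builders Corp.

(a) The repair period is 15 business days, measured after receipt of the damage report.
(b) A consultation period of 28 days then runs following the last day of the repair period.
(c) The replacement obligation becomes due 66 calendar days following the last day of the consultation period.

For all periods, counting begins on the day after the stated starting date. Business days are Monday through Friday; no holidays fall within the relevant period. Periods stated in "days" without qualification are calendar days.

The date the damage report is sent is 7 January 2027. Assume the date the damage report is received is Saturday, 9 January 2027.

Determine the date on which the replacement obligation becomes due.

The last day of the repair period: counting 15 business days from Saturday, 9 January 2027 (Jan 11, Jan 12, Jan 13, Jan 14, …, Jan 27, Jan 28, Jan 29, skipping weekends) reaches Friday, 29 January 2027.
The last day of the consultation period: 28 calendar days after 29 January 2027 is 26 February 2027.
The date on which the replacement obligation becomes due: 26 February 2027 + 66 days = 3 May 2027.

3 May 2027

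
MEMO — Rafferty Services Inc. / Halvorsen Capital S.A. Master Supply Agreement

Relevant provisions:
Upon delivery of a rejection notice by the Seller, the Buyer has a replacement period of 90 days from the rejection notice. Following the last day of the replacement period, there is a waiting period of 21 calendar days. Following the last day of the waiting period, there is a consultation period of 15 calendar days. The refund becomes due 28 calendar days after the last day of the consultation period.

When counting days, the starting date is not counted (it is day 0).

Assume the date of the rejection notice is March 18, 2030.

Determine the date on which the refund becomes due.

The last day of the replacement period: 90 calendar days after March 18, 2030 is June 16, 2030.
The last day of the waiting period: 21 calendar days after June 16, 2030 is July 7, 2030.
The last day of the consultation period: 15 calendar days after July 7, 2030 is July 22, 2030.
Adding 28 calendar days to July 22, 2030 gives August 19, 2030, which is the date on which the refund becomes due.

August 19, 2030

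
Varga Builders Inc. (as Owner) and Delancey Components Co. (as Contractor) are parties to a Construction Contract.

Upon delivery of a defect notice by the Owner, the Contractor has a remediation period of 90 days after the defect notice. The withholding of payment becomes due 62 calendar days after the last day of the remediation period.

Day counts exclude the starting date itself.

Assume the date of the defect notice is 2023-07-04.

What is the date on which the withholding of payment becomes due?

2023-12-03

Adding 90 calendar days to 2023-07-04 gives 2023-10-02, which is the last day of the remediation period.
Adding 62 calendar days to 2023-10-02 gives 2023-12-03, which is the date on which the withholding of payment becomes due.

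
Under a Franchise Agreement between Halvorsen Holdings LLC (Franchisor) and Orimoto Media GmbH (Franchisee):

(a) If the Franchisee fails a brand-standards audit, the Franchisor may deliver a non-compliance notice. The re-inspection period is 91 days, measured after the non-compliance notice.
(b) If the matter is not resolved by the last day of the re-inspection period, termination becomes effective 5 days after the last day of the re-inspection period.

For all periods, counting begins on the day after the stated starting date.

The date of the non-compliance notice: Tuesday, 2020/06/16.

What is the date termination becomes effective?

2020/09/20

Adding 91 calendar days to 2020/06/16 gives 2020/09/15, which is the last day of the re-inspection period.
The date termination becomes effective: 5 calendar days after 2020/09/15 is 2020/09/20.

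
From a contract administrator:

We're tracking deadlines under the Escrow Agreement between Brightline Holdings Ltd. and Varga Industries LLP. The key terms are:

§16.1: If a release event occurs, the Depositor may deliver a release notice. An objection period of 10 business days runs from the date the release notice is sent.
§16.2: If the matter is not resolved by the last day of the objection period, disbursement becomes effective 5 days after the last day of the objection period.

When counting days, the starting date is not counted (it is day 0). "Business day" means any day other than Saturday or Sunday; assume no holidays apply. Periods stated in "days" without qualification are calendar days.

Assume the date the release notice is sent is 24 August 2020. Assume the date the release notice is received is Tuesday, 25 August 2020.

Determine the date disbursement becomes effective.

From Monday, 24 August 2020, 10 business days (Aug 25, Aug 26, Aug 27, Aug 28, Aug 31, Sep 1, Sep 2, Sep 3, Sep 4, Sep 7, skipping weekends) brings us to Monday, 7 September 2020, which is the last day of the objection period.
The date disbursement becomes effective: 5 calendar days after 7 September 2020 is 12 September 2020.

12 September 2020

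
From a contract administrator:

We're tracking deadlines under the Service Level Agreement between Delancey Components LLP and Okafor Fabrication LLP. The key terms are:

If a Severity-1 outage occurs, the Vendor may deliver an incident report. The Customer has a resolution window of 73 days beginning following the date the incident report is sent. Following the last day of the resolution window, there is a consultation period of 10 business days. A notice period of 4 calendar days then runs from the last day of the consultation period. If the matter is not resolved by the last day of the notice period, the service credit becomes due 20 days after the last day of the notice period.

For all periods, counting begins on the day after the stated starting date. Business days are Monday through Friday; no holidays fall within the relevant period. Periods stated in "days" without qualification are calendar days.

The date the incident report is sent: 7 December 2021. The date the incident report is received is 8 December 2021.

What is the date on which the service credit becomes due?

The last day of the resolution window: 73 calendar days after 7 December 2021 is 18 February 2022.
The last day of the consultation period: counting 10 business days from Friday, 18 February 2022 (Feb 21, Feb 22, Feb 23, Feb 24, Feb 25, Feb 28, Mar 1, Mar 2, Mar 3, Mar 4, skipping weekends) reaches Friday, 4 March 2022.
The last day of the notice period: 4 calendar days after 4 March 2022 is 8 March 2022.
Adding 20 calendar days to 8 March 2022 gives 28 March 2022, which is the date on which the service credit becomes due.

28 March 2022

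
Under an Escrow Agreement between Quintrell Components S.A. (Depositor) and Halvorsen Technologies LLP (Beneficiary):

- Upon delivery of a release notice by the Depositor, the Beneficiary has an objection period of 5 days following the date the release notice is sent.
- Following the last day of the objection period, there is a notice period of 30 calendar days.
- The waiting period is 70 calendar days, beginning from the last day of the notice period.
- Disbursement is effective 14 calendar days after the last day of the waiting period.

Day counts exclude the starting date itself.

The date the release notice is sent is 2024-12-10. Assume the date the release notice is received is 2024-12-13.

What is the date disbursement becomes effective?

2025-04-08

The last day of the objection period: 5 calendar days after 2024-12-10 is 2024-12-15.
The last day of the notice period: 2024-12-15 + 30 days = 2025-01-14.
Adding 70 calendar days to 2025-01-14 gives 2025-03-25, which is the last day of the waiting period.
The date disbursement becomes effective: 14 calendar days after 2025-03-25 is 2025-04-08.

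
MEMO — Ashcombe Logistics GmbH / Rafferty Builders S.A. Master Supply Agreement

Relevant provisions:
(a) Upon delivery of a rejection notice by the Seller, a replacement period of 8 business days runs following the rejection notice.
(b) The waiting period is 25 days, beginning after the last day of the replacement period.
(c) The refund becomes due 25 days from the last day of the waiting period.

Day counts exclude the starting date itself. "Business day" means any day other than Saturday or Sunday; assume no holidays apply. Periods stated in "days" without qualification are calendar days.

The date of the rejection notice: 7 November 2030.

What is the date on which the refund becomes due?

8 January 2031

The last day of the replacement period: counting 8 business days from Thursday, 7 November 2030 (Nov 8, Nov 11, Nov 12, Nov 13, Nov 14, Nov 15, Nov 18, Nov 19, skipping weekends) reaches Tuesday, 19 November 2030.
Adding 25 calendar days to 19 November 2030 gives 14 December 2030, which is the last day of the waiting period.
The date on which the refund becomes due: 25 calendar days after 14 December 2030 is 8 January 2031.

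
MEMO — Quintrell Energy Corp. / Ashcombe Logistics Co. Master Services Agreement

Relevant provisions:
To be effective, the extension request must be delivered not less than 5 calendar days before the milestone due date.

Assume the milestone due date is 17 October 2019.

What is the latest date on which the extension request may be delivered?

12 October 2019

17 October 2019 minus 5 days is 12 October 2019.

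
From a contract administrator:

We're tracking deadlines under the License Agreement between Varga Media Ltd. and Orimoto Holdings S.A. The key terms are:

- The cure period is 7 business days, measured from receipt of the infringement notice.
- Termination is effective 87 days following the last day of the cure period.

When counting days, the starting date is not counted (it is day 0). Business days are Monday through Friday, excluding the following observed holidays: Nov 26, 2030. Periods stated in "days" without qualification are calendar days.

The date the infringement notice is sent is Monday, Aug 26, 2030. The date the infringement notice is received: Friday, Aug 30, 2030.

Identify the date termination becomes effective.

The last day of the cure period: counting 7 business days from Friday, Aug 30, 2030 (Sep 2, Sep 3, Sep 4, Sep 5, Sep 6, Sep 9, Sep 10, skipping weekends) reaches Tuesday, Sep 10, 2030.
The date termination becomes effective: 87 calendar days after Sep 10, 2030 is Dec 6, 2030.

Dec 6, 2030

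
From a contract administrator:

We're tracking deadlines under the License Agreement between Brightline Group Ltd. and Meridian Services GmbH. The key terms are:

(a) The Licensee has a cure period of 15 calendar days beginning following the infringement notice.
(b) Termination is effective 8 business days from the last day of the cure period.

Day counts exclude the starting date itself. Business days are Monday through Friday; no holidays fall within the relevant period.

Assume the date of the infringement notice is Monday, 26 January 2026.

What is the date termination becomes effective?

20 February 2026

The last day of the cure period: 26 January 2026 + 15 days = 10 February 2026.
The date termination becomes effective: 8 business days after Tuesday, 10 February 2026, skipping weekends — Feb 11, Feb 12, Feb 13, Feb 16, Feb 17, Feb 18, Feb 19, Feb 20 — lands on Friday, 20 February 2026.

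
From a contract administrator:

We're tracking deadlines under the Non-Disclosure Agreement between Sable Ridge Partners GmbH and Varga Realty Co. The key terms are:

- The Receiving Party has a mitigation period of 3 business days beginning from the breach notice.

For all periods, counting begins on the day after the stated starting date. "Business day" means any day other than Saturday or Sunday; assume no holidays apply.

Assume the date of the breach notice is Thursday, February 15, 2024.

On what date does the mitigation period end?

The last day of the mitigation period: counting 3 business days from Thursday, February 15, 2024 (Feb 16, Feb 19, Feb 20, skipping weekends) reaches Tuesday, February 20, 2024.

February 20, 2024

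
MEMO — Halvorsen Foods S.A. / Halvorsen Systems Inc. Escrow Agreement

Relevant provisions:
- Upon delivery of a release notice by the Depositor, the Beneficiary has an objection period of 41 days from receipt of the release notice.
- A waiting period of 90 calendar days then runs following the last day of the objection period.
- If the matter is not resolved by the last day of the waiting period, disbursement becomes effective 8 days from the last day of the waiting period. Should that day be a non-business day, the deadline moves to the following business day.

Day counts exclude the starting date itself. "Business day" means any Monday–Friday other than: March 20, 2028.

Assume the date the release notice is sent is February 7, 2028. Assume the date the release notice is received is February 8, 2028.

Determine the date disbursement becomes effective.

Adding 41 calendar days to February 8, 2028 gives March 20, 2028, which is the last day of the objection period.
The last day of the waiting period: 90 calendar days after March 20, 2028 is June 18, 2028.
The date disbursement becomes effective: June 18, 2028 + 8 days = June 26, 2028. June 26, 2028 is a Monday and is not a listed holiday, so no roll-forward applies.

June 26, 2028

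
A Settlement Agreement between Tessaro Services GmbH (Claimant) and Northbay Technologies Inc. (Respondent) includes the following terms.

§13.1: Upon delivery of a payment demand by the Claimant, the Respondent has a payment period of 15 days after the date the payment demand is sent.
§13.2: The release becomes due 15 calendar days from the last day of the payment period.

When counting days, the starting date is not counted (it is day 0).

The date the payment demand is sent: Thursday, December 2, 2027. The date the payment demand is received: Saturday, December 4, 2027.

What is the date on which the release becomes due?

The last day of the payment period: 15 calendar days after December 2, 2027 is December 17, 2027.
The date on which the release becomes due: December 17, 2027 + 15 days = January 1, 2028.

January 1, 2028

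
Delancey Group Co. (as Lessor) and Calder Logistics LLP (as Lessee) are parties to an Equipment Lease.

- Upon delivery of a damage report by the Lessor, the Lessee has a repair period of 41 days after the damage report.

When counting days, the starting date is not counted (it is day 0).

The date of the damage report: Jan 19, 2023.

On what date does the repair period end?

The last day of the repair period: Jan 19, 2023 + 41 days = Mar 1, 2023.

Mar 1, 2023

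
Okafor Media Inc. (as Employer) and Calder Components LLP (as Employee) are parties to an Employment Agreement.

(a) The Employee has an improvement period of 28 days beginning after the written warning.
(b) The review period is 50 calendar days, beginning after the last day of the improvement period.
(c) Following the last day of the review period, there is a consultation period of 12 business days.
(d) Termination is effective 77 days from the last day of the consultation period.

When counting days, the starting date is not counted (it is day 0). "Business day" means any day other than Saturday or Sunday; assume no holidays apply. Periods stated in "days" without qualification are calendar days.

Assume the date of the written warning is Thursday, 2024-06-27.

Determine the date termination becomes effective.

Adding 28 calendar days to 2024-06-27 gives 2024-07-25, which is the last day of the improvement period.
Adding 50 calendar days to 2024-07-25 gives 2024-09-13, which is the last day of the review period.
The last day of the consultation period: counting 12 business days from Friday, 2024-09-13 (Sep 16, Sep 17, Sep 18, Sep 19, …, Sep 27, Sep 30, Oct 1, skipping weekends) reaches Tuesday, 2024-10-01.
Adding 77 calendar days to 2024-10-01 gives 2024-12-17, which is the date termination becomes effective.

2024-12-17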